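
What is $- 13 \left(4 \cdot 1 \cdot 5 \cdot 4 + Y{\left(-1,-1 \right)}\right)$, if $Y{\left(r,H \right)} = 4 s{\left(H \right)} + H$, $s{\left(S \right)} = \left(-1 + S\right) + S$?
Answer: $-871$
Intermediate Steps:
$s{\left(S \right)} = -1 + 2 S$
$Y{\left(r,H \right)} = -4 + 9 H$ ($Y{\left(r,H \right)} = 4 \left(-1 + 2 H\right) + H = \left(-4 + 8 H\right) + H = -4 + 9 H$)
$- 13 \left(4 \cdot 1 \cdot 5 \cdot 4 + Y{\left(-1,-1 \right)}\right) = - 13 \left(4 \cdot 1 \cdot 5 \cdot 4 + \left(-4 + 9 \left(-1\right)\right)\right) = - 13 \left(4 \cdot 5 \cdot 4 - 13\right) = - 13 \left(20 \cdot 4 - 13\right) = - 13 \left(80 - 13\right) = \left(-13\right) 67 = -871$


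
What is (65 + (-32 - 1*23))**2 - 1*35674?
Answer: -35574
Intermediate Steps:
(65 + (-32 - 1*23))**2 - 1*35674 = (65 + (-32 - 23))**2 - 35674 = (65 - 55)**2 - 35674 = 10**2 - 35674 = 100 - 35674 = -35574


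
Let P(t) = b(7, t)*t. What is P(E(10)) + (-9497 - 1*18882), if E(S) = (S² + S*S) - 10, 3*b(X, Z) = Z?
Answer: -49037/3 ≈ -16346.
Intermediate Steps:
b(X, Z) = Z/3
E(S) = -10 + 2*S² (E(S) = (S² + S²) - 10 = 2*S² - 10 = -10 + 2*S²)
P(t) = t²/3 (P(t) = (t/3)*t = t²/3)
P(E(10)) + (-9497 - 1*18882) = (-10 + 2*10²)²/3 + (-9497 - 1*18882) = (-10 + 2*100)²/3 + (-9497 - 18882) = (-10 + 200)²/3 - 28379 = (⅓)*190² - 28379 = (⅓)*36100 - 28379 = 36100/3 - 28379 = -49037/3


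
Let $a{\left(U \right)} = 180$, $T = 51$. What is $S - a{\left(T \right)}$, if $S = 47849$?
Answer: $47669$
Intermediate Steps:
$S - a{\left(T \right)} = 47849 - 180 = 47669$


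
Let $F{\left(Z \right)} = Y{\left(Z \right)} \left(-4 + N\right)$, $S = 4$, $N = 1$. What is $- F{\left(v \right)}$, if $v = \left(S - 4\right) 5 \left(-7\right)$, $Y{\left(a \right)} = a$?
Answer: $0$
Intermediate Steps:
$v = 0$ ($v = \left(4 - 4\right) 5 \left(-7\right) = 0 \cdot 5 \left(-7\right) = 0 \left(-7\right) = 0$)
$F{\left(Z \right)} = - 3 Z$ ($F{\left(Z \right)} = Z \left(-4 + 1\right) = Z \left(-3\right) = - 3 Z$)
$- F{\left(v \right)} = - \left(-3\right) 0 = \left(-1\right) 0 = 0$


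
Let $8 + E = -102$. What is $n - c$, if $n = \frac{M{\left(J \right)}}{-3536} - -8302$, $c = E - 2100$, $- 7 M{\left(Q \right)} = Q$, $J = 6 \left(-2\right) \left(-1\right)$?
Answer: $\frac{65048259}{6188} \approx 10512.0$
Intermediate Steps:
$E = -110$ ($E = -8 - 102 = -110$)
$J = 12$ ($J = \left(-12\right) \left(-1\right) = 12$)
$M{\left(Q \right)} = - \frac{Q}{7}$
$c = -2210$ ($c = -110 - 2100 = -2210$)
$n = \frac{51372779}{6188}$ ($n = \frac{\left(- \frac{1}{7}\right) 12}{-3536} - -8302 = \left(- \frac{12}{7}\right) \left(- \frac{1}{3536}\right) + 8302 = \frac{3}{6188} + 8302 = \frac{51372779}{6188} \approx 8302.0$)
$n - c = \frac{51372779}{6188} - -2210 = \frac{51372779}{6188} + 2210 = \frac{65048259}{6188}$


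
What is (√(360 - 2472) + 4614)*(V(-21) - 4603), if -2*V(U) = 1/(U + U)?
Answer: -297334619/14 - 773302*I*√33/21 ≈ -2.1238e+7 - 2.1154e+5*I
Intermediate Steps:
V(U) = -1/(4*U) (V(U) = -1/(2*(U + U)) = -1/(2*U)/2 = -1/(4*U))
(√(360 - 2472) + 4614)*(V(-21) - 4603) = (√(360 - 2472) + 4614)*(-¼/(-21) - 4603) = (√(-2112) + 4614)*(-¼*(-1/21) - 4603) = (8*I*√33 + 4614)*(1/84 - 4603) = (4614 + 8*I*√33)*(-386651/84) = -297334619/14 - 773302*I*√33/21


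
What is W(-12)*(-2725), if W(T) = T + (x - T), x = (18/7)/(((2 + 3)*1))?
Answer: -9810/7 ≈ -1401.4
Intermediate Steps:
x = 18/35 (x = (18*(1/7))/((5*1)) = (18/7)/5 = (18/7)*(1/5) = 18/35 ≈ 0.51429)
W(T) = 18/35 (W(T) = T + (18/35 - T) = 18/35)
W(-12)*(-2725) = (18/35)*(-2725) = -9810/7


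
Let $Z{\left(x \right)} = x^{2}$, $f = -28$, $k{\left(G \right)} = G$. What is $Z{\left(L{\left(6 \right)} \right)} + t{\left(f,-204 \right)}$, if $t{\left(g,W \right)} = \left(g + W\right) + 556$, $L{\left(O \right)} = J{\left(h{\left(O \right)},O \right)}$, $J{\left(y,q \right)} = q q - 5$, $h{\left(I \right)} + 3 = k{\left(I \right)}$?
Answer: $1285$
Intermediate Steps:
$h{\left(I \right)} = -3 + I$
$J{\left(y,q \right)} = -5 + q^{2}$ ($J{\left(y,q \right)} = q^{2} - 5 = -5 + q^{2}$)
$L{\left(O \right)} = -5 + O^{2}$
$t{\left(g,W \right)} = 556 + W + g$ ($t{\left(g,W \right)} = \left(W + g\right) + 556 = 556 + W + g$)
$Z{\left(L{\left(6 \right)} \right)} + t{\left(f,-204 \right)} = \left(-5 + 6^{2}\right)^{2} - -324 = \left(-5 + 36\right)^{2} + 324 = 31^{2} + 324 = 961 + 324 = 1285$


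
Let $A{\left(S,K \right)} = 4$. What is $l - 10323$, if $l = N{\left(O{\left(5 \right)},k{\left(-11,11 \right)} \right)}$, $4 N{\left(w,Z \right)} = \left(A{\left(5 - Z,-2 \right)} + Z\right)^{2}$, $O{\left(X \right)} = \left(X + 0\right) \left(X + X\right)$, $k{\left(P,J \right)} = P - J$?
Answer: $-10242$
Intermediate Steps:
$O{\left(X \right)} = 2 X^{2}$ ($O{\left(X \right)} = X 2 X = 2 X^{2}$)
$N{\left(w,Z \right)} = \frac{\left(4 + Z\right)^{2}}{4}$
$l = 81$ ($l = \frac{\left(4 - 22\right)^{2}}{4} = \frac{\left(-18\right)^{2}}{4} = \frac{1}{4} \cdot 324 = 81$)
$l - 10323 = 81 - 10323 = -10242$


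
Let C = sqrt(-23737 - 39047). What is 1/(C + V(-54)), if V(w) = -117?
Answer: -13/8497 - 8*I*sqrt(109)/25491 ≈ -0.00153 - 0.0032765*I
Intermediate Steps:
C = 24*I*sqrt(109) (C = sqrt(-62784) = 24*I*sqrt(109) ≈ 250.57*I)
1/(C + V(-54)) = 1/(24*I*sqrt(109) - 117) = 1/(-117 + 24*I*sqrt(109))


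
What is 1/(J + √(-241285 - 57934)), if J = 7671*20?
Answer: 153420/23537995619 - I*√299219/23537995619 ≈ 6.518e-6 - 2.3239e-8*I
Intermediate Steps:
J = 153420
1/(J + √(-241285 - 57934)) = 1/(153420 + √(-241285 - 57934)) = 1/(153420 + √(-299219)) = 1/(153420 + I*√299219)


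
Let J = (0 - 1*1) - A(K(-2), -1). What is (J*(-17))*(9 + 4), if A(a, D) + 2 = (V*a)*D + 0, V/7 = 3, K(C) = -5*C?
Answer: -46631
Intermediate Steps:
V = 21 (V = 7*3 = 21)
A(a, D) = -2 + 21*D*a (A(a, D) = -2 + ((21*a)*D + 0) = -2 + (21*D*a + 0) = -2 + 21*D*a)
J = 211 (J = (0 - 1*1) - (-2 + 21*(-1)*(-5*(-2))) = (0 - 1) - (-2 + 21*(-1)*10) = -1 - (-2 - 210) = -1 - 1*(-212) = -1 + 212 = 211)
(J*(-17))*(9 + 4) = (211*(-17))*(9 + 4) = -3587*13 = -46631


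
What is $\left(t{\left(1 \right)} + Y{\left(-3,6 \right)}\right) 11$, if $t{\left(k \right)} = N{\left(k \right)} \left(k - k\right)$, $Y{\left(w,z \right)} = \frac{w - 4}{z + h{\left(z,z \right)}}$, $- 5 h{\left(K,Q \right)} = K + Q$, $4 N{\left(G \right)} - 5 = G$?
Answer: $- \frac{385}{18} \approx -21.389$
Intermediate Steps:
$N{\left(G \right)} = \frac{5}{4} + \frac{G}{4}$
$h{\left(K,Q \right)} = - \frac{K}{5} - \frac{Q}{5}$ ($h{\left(K,Q \right)} = - \frac{K + Q}{5} = - \frac{K}{5} - \frac{Q}{5}$)
$Y{\left(w,z \right)} = \frac{5 \left(-4 + w\right)}{3 z}$ ($Y{\left(w,z \right)} = \frac{w - 4}{z - \frac{2 z}{5}} = \frac{-4 + w}{z - \frac{2 z}{5}} = \frac{-4 + w}{\frac{3}{5} z} = \left(-4 + w\right) \frac{5}{3 z} = \frac{5 \left(-4 + w\right)}{3 z}$)
$t{\left(k \right)} = 0$ ($t{\left(k \right)} = \left(\frac{5}{4} + \frac{k}{4}\right) \left(k - k\right) = \left(\frac{5}{4} + \frac{k}{4}\right) 0 = 0$)
$\left(t{\left(1 \right)} + Y{\left(-3,6 \right)}\right) 11 = \left(0 + \frac{5 \left(-4 - 3\right)}{3 \cdot 6}\right) 11 = \left(0 + \frac{5}{3} \cdot \frac{1}{6} \left(-7\right)\right) 11 = \left(0 - \frac{35}{18}\right) 11 = \left(- \frac{35}{18}\right) 11 = - \frac{385}{18}$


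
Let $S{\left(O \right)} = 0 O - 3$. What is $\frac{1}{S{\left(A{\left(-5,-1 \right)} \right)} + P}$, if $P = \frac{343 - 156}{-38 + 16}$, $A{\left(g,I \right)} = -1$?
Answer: $- \frac{2}{23} \approx -0.086957$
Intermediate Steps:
$P = - \frac{17}{2}$ ($P = \frac{187}{-22} = 187 \left(- \frac{1}{22}\right) = - \frac{17}{2} \approx -8.5$)
$S{\left(O \right)} = -3$ ($S{\left(O \right)} = 0 - 3 = -3$)
$\frac{1}{S{\left(A{\left(-5,-1 \right)} \right)} + P} = \frac{1}{-3 - \frac{17}{2}} = \frac{1}{- \frac{23}{2}} = - \frac{2}{23}$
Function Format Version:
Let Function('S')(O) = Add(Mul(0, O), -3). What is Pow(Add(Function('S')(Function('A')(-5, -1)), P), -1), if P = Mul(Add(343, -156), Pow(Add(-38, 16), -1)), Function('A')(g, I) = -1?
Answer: Rational(-2, 23) ≈ -0.086957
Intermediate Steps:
P = Rational(-17, 2) (P = Mul(187, Pow(-22, -1)) = Mul(187, Rational(-1, 22)) = Rational(-17, 2) ≈ -8.5000)
Function('S')(O) = -3 (Function('S')(O) = Add(0, -3) = -3)
Pow(Add(Function('S')(Function('A')(-5, -1)), P), -1) = Pow(Add(-3, Rational(-17, 2)), -1) = Pow(Rational(-23, 2), -1) = Rational(-2, 23)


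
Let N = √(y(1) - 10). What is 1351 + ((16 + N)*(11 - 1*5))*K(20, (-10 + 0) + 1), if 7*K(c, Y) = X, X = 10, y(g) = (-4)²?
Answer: 10417/7 + 60*√6/7 ≈ 1509.1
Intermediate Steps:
y(g) = 16
K(c, Y) = 10/7 (K(c, Y) = (⅐)*10 = 10/7)
N = √6 (N = √(16 - 10) = √6 ≈ 2.4495)
1351 + ((16 + N)*(11 - 1*5))*K(20, (-10 + 0) + 1) = 1351 + ((16 + √6)*(11 - 1*5))*(10/7) = 1351 + ((16 + √6)*(11 - 5))*(10/7) = 1351 + ((16 + √6)*6)*(10/7) = 1351 + (96 + 6*√6)*(10/7) = 1351 + (960/7 + 60*√6/7) = 10417/7 + 60*√6/7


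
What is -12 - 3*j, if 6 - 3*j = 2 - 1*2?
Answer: -18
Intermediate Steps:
j = 2 (j = 2 - (2 - 1*2)/3 = 2 - (2 - 2)/3 = 2 - ⅓*0 = 2 + 0 = 2)
-12 - 3*j = -12 - 3*2 = -12 - 6 = -18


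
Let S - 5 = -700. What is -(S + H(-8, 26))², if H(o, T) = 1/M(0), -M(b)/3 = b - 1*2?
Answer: -17380561/36 ≈ -4.8279e+5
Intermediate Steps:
S = -695 (S = 5 - 700 = -695)
M(b) = 6 - 3*b (M(b) = -3*(b - 1*2) = -3*(b - 2) = -3*(-2 + b) = 6 - 3*b)
H(o, T) = ⅙ (H(o, T) = 1/(6 - 3*0) = 1/(6 + 0) = 1/6 = ⅙)
-(S + H(-8, 26))² = -(-695 + ⅙)² = -(-4169/6)² = -1*17380561/36 = -17380561/36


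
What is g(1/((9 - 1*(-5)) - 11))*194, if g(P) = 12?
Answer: 2328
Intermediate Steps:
g(1/((9 - 1*(-5)) - 11))*194 = 12*194 = 2328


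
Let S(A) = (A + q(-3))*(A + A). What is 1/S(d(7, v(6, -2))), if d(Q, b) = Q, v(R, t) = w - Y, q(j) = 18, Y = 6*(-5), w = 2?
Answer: 1/350 ≈ 0.0028571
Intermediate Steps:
Y = -30
v(R, t) = 32 (v(R, t) = 2 - 1*(-30) = 2 + 30 = 32)
S(A) = 2*A*(18 + A) (S(A) = (A + 18)*(A + A) = (18 + A)*(2*A) = 2*A*(18 + A))
1/S(d(7, v(6, -2))) = 1/(2*7*(18 + 7)) = 1/(2*7*25) = 1/350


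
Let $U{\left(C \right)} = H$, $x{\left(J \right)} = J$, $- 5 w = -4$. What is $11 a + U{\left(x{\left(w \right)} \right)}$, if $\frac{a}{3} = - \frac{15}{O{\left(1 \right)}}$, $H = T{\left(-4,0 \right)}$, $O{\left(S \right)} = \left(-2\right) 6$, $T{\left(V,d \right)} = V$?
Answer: $\frac{149}{4} \approx 37.25$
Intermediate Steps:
$w = \frac{4}{5}$ ($w = \left(- \frac{1}{5}\right) \left(-4\right) = \frac{4}{5} \approx 0.8$)
$O{\left(S \right)} = -12$
$H = -4$
$U{\left(C \right)} = -4$
$a = \frac{15}{4}$ ($a = 3 \left(- \frac{15}{-12}\right) = 3 \left(\left(-15\right) \left(- \frac{1}{12}\right)\right) = 3 \cdot \frac{5}{4} = \frac{15}{4} \approx 3.75$)
$11 a + U{\left(x{\left(w \right)} \right)} = 11 \cdot \frac{15}{4} - 4 = \frac{165}{4} - 4 = \frac{149}{4}$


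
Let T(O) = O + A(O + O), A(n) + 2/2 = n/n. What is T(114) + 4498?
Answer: 4612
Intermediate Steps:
A(n) = 0 (A(n) = -1 + n/n = -1 + 1 = 0)
T(O) = O (T(O) = O + 0 = O)
T(114) + 4498 = 114 + 4498 = 4612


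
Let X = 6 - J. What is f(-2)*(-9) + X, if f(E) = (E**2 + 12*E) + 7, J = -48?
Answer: 171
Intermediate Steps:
X = 54 (X = 6 - 1*(-48) = 6 + 48 = 54)
f(E) = 7 + E**2 + 12*E
f(-2)*(-9) + X = (7 + (-2)**2 + 12*(-2))*(-9) + 54 = (7 + 4 - 24)*(-9) + 54 = -13*(-9) + 54 = 117 + 54 = 171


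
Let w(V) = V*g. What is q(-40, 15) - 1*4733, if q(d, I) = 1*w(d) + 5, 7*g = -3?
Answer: -32976/7 ≈ -4710.9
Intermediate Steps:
g = -3/7 (g = (1/7)*(-3) = -3/7 ≈ -0.42857)
w(V) = -3*V/7 (w(V) = V*(-3/7) = -3*V/7)
q(d, I) = 5 - 3*d/7 (q(d, I) = 1*(-3*d/7) + 5 = -3*d/7 + 5 = 5 - 3*d/7)
q(-40, 15) - 1*4733 = (5 - 3/7*(-40)) - 1*4733 = (5 + 120/7) - 4733 = 155/7 - 4733 = -32976/7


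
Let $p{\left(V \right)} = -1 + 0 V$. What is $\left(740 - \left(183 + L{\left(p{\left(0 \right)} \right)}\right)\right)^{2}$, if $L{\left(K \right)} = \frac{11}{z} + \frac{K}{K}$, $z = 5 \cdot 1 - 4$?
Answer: $297025$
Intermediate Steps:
$z = 1$ ($z = 5 - 4 = 1$)
$p{\left(V \right)} = -1$ ($p{\left(V \right)} = -1 + 0 = -1$)
$L{\left(K \right)} = 12$ ($L{\left(K \right)} = \frac{11}{1} + \frac{K}{K} = 11 \cdot 1 + 1 = 11 + 1 = 12$)
$\left(740 - \left(183 + L{\left(p{\left(0 \right)} \right)}\right)\right)^{2} = \left(740 - 195\right)^{2} = 545^{2} = 297025$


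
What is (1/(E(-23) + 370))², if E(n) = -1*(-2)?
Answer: 1/138384 ≈ 7.2263e-6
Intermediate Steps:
E(n) = 2
(1/(E(-23) + 370))² = (1/(2 + 370))² = (1/372)² = 1/138384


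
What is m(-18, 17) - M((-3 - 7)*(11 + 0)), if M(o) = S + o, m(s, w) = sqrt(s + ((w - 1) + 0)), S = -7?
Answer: 117 + I*sqrt(2) ≈ 117.0 + 1.4142*I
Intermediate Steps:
m(s, w) = sqrt(-1 + s + w) (m(s, w) = sqrt(s + ((-1 + w) + 0)) = sqrt(s + (-1 + w)) = sqrt(-1 + s + w))
M(o) = -7 + o
m(-18, 17) - M((-3 - 7)*(11 + 0)) = sqrt(-1 - 18 + 17) - (-7 + (-3 - 7)*(11 + 0)) = sqrt(-2) - (-7 - 10*11) = I*sqrt(2) - (-7 - 110) = I*sqrt(2) - 1*(-117) = I*sqrt(2) + 117 = 117 + I*sqrt(2)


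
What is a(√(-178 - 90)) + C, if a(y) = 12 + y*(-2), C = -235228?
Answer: -235216 - 4*I*√67 ≈ -2.3522e+5 - 32.741*I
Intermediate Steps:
a(y) = 12 - 2*y
a(√(-178 - 90)) + C = (12 - 2*√(-178 - 90)) - 235228 = (12 - 4*I*√67) - 235228 = -235216 - 4*I*√67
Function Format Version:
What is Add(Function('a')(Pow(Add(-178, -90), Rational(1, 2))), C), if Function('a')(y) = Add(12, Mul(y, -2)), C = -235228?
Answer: Add(-235216, Mul(-4, I, Pow(67, Rational(1, 2)))) ≈ Add(-2.3522e+5, Mul(-32.741, I))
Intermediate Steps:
Function('a')(y) = Add(12, Mul(-2, y))
Add(Function('a')(Pow(Add(-178, -90), Rational(1, 2))), C) = Add(Add(12, Mul(-2, Pow(Add(-178, -90), Rational(1, 2)))), -235228) = Add(Add(12, Mul(-2, Pow(-268, Rational(1, 2)))), -235228) = Add(Add(12, Mul(-2, Mul(2, I, Pow(67, Rational(1, 2))))), -235228) = Add(Add(12, Mul(-4, I, Pow(67, Rational(1, 2)))), -235228) = Add(-235216, Mul(-4, I, Pow(67, Rational(1, 2))))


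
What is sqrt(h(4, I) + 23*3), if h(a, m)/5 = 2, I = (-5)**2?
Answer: sqrt(79) ≈ 8.8882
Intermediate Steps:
I = 25
h(a, m) = 10 (h(a, m) = 5*2 = 10)
sqrt(h(4, I) + 23*3) = sqrt(10 + 23*3) = sqrt(10 + 69) = sqrt(79)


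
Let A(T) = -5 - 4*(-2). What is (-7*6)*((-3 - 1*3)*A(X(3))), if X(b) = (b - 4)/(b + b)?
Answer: 756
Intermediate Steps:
X(b) = (-4 + b)/(2*b) (X(b) = (-4 + b)/((2*b)) = (-4 + b)*(1/(2*b)) = (-4 + b)/(2*b))
A(T) = 3 (A(T) = -5 + 8 = 3)
(-7*6)*((-3 - 1*3)*A(X(3))) = (-7*6)*((-3 - 1*3)*3) = -42*(-3 - 3)*3 = -(-252)*3 = -42*(-18) = 756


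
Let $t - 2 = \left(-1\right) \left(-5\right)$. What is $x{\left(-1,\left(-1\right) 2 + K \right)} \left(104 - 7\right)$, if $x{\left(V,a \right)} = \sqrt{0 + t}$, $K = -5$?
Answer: $97 \sqrt{7} \approx 256.64$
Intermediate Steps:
$t = 7$ ($t = 2 - -5 = 2 + 5 = 7$)
$x{\left(V,a \right)} = \sqrt{7}$ ($x{\left(V,a \right)} = \sqrt{0 + 7} = \sqrt{7}$)
$x{\left(-1,\left(-1\right) 2 + K \right)} \left(104 - 7\right) = \sqrt{7} \left(104 - 7\right) = \sqrt{7} \cdot 97 = 97 \sqrt{7}$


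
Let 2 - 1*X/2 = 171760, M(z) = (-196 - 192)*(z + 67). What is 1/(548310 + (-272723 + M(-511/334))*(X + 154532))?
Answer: 167/9409026447746 ≈ 1.7749e-11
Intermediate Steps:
M(z) = -25996 - 388*z (M(z) = -388*(67 + z) = -25996 - 388*z)
X = -343516 (X = 4 - 2*171760 = 4 - 343520 = -343516)
1/(548310 + (-272723 + M(-511/334))*(X + 154532)) = 1/(548310 + (-272723 + (-25996 - (-198268)/334))*(-343516 + 154532)) = 1/(548310 + (-272723 + (-25996 - (-198268)/334))*(-188984)) = 1/(548310 + (-272723 + (-25996 - 388*(-511/334)))*(-188984)) = 1/(548310 + (-272723 + (-25996 + 99134/167))*(-188984)) = 1/(548310 + (-272723 - 4242198/167)*(-188984)) = 1/(548310 - 49786939/167*(-188984)) = 1/(548310 + 9408934879976/167) = 1/(9409026447746/167) = 167/9409026447746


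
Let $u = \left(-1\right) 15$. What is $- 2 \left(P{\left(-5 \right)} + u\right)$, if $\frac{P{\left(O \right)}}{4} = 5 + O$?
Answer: $30$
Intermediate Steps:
$P{\left(O \right)} = 20 + 4 O$ ($P{\left(O \right)} = 4 \left(5 + O\right) = 20 + 4 O$)
$u = -15$
$- 2 \left(P{\left(-5 \right)} + u\right) = - 2 \left(\left(20 + 4 \left(-5\right)\right) - 15\right) = - 2 \left(\left(20 - 20\right) - 15\right) = - 2 \left(0 - 15\right) = \left(-2\right) \left(-15\right) = 30$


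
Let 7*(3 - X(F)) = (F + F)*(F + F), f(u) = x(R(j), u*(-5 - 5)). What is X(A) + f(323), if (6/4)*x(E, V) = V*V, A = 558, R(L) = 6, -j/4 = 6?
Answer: 142324295/21 ≈ 6.7773e+6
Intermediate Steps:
j = -24 (j = -4*6 = -24)
x(E, V) = 2*V²/3 (x(E, V) = 2*(V*V)/3 = 2*V²/3)
f(u) = 200*u²/3 (f(u) = 2*(u*(-5 - 5))²/3 = 2*(u*(-10))²/3 = 2*(-10*u)²/3 = 2*(100*u²)/3 = 200*u²/3)
X(F) = 3 - 4*F²/7 (X(F) = 3 - (F + F)*(F + F)/7 = 3 - 2*F*2*F/7 = 3 - 4*F²/7)
X(A) + f(323) = (3 - 4/7*558²) + (200/3)*323² = (3 - 4/7*311364) + (200/3)*104329 = (3 - 1245456/7) + 20865800/3 = -1245435/7 + 20865800/3 = 142324295/21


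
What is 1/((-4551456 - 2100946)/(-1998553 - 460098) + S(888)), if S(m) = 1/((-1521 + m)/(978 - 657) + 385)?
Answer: 100765352584/272905119225 ≈ 0.36923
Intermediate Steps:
S(m) = 1/(40688/107 + m/321) (S(m) = 1/((-1521 + m)/321 + 385) = 1/((-1521 + m)*(1/321) + 385) = 1/((-507/107 + m/321) + 385) = 1/(40688/107 + m/321))
1/((-4551456 - 2100946)/(-1998553 - 460098) + S(888)) = 1/((-4551456 - 2100946)/(-1998553 - 460098) + 321/(122064 + 888)) = 1/(-6652402/(-2458651) + 321/122952) = 1/(-6652402*(-1/2458651) + 321*(1/122952)) = 1/(6652402/2458651 + 107/40984) = 1/(272905119225/100765352584) = 100765352584/272905119225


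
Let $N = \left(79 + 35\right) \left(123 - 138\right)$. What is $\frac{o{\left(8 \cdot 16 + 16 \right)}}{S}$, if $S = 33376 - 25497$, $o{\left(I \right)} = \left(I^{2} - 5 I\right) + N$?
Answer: $\frac{18306}{7879} \approx 2.3234$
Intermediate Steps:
$N = -1710$ ($N = 114 \left(-15\right) = -1710$)
$o{\left(I \right)} = -1710 + I^{2} - 5 I$ ($o{\left(I \right)} = \left(I^{2} - 5 I\right) - 1710 = -1710 + I^{2} - 5 I$)
$S = 7879$
$\frac{o{\left(8 \cdot 16 + 16 \right)}}{S} = \frac{-1710 + \left(8 \cdot 16 + 16\right)^{2} - 5 \left(8 \cdot 16 + 16\right)}{7879} = \left(-1710 + \left(128 + 16\right)^{2} - 5 \left(128 + 16\right)\right) \frac{1}{7879} = \left(-1710 + 144^{2} - 720\right) \frac{1}{7879} = \left(-1710 + 20736 - 720\right) \frac{1}{7879} = 18306 \cdot \frac{1}{7879} = \frac{18306}{7879}$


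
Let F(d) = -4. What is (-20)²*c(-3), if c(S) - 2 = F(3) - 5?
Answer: -2800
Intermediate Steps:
c(S) = -7 (c(S) = 2 + (-4 - 5) = 2 - 9 = -7)
(-20)²*c(-3) = (-20)²*(-7) = 400*(-7) = -2800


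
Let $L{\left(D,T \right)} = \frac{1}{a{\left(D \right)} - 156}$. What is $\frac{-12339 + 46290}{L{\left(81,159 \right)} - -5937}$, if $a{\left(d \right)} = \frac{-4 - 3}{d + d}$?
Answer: $\frac{286082443}{50027087} \approx 5.7186$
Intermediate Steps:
$a{\left(d \right)} = - \frac{7}{2 d}$
$L{\left(D,T \right)} = \frac{1}{-156 - \frac{7}{2 D}}$ ($L{\left(D,T \right)} = \frac{1}{- \frac{7}{2 D} - 156} = \frac{1}{-156 - \frac{7}{2 D}}$)
$\frac{-12339 + 46290}{L{\left(81,159 \right)} - -5937} = \frac{-12339 + 46290}{\left(-2\right) 81 \frac{1}{7 + 312 \cdot 81} - -5937} = \frac{33951}{\left(-2\right) 81 \frac{1}{7 + 25272} + 5937} = \frac{33951}{\left(-2\right) 81 \cdot \frac{1}{25279} + 5937} = \frac{33951}{- \frac{162}{25279} + 5937} = \frac{33951}{\frac{150081261}{25279}} = 33951 \cdot \frac{25279}{150081261} = \frac{286082443}{50027087}$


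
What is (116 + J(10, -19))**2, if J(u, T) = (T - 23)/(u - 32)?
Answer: 1682209/121 ≈ 13903.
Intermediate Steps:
J(u, T) = (-23 + T)/(-32 + u)
(116 + J(10, -19))**2 = (116 + (-23 - 19)/(-32 + 10))**2 = (116 - 42/(-22))**2 = (116 - 1/22*(-42))**2 = (116 + 21/11)**2 = (1297/11)**2 = 1682209/121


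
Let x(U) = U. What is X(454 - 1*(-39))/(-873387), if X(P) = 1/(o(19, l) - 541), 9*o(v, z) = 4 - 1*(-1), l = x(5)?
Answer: 1/472017152 ≈ 2.1186e-9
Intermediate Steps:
l = 5
o(v, z) = 5/9 (o(v, z) = (4 - 1*(-1))/9 = (4 + 1)/9 = (⅑)*5 = 5/9)
X(P) = -9/4864 (X(P) = 1/(5/9 - 541) = 1/(-4864/9) = -9/4864)
X(454 - 1*(-39))/(-873387) = -9/4864/(-873387) = -9/4864*(-1/873387) = 1/472017152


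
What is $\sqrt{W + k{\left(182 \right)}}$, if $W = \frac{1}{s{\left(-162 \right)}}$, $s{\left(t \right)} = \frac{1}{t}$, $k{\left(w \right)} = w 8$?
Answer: $\sqrt{1294} \approx 35.972$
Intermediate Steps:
$k{\left(w \right)} = 8 w$
$W = -162$ ($W = \frac{1}{\frac{1}{-162}} = \frac{1}{- \frac{1}{162}} = -162$)
$\sqrt{W + k{\left(182 \right)}} = \sqrt{-162 + 8 \cdot 182} = \sqrt{-162 + 1456} = \sqrt{1294}$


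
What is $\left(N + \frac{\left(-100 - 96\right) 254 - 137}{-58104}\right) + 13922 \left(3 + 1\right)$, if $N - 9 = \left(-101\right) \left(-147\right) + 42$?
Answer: $\frac{4101378865}{58104} \approx 70587.0$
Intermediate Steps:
$N = 14898$ ($N = 9 + \left(\left(-101\right) \left(-147\right) + 42\right) = 9 + \left(14847 + 42\right) = 9 + 14889 = 14898$)
$\left(N + \frac{\left(-100 - 96\right) 254 - 137}{-58104}\right) + 13922 \left(3 + 1\right) = \left(14898 + \frac{\left(-100 - 96\right) 254 - 137}{-58104}\right) + 13922 \left(3 + 1\right) = \left(14898 + \left(\left(-100 - 96\right) 254 - 137\right) \left(- \frac{1}{58104}\right)\right) + 13922 \cdot 4 = \left(14898 + \left(\left(-196\right) 254 - 137\right) \left(- \frac{1}{58104}\right)\right) + 55688 = \left(14898 + \left(-49784 - 137\right) \left(- \frac{1}{58104}\right)\right) + 55688 = \left(14898 - - \frac{49921}{58104}\right) + 55688 = \left(14898 + \frac{49921}{58104}\right) + 55688 = \frac{865683313}{58104} + 55688 = \frac{4101378865}{58104}$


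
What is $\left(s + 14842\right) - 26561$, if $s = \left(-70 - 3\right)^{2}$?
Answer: $-6390$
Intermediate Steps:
$s = 5329$ ($s = \left(-73\right)^{2} = 5329$)
$\left(s + 14842\right) - 26561 = \left(5329 + 14842\right) - 26561 = 20171 - 26561 = -6390$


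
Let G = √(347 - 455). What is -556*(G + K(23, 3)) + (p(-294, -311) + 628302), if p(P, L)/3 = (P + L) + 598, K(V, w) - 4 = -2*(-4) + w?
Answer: 619941 - 3336*I*√3 ≈ 6.1994e+5 - 5778.1*I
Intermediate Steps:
K(V, w) = 12 + w (K(V, w) = 4 + (-2*(-4) + w) = 4 + (8 + w) = 12 + w)
p(P, L) = 1794 + 3*L + 3*P (p(P, L) = 3*((P + L) + 598) = 3*((L + P) + 598) = 3*(598 + L + P) = 1794 + 3*L + 3*P)
G = 6*I*√3 (G = √(-108) = 6*I*√3 ≈ 10.392*I)
-556*(G + K(23, 3)) + (p(-294, -311) + 628302) = -556*(6*I*√3 + (12 + 3)) + ((1794 + 3*(-311) + 3*(-294)) + 628302) = -556*(6*I*√3 + 15) + ((1794 - 933 - 882) + 628302) = -556*(15 + 6*I*√3) + (-21 + 628302) = (-8340 - 3336*I*√3) + 628281 = 619941 - 3336*I*√3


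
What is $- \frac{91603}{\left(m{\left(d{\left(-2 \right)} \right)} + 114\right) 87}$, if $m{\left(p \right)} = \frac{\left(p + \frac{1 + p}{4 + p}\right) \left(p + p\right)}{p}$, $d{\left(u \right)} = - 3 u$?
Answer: $- \frac{458015}{55419} \approx -8.2646$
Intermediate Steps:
$m{\left(p \right)} = 2 p + \frac{2 \left(1 + p\right)}{4 + p}$ ($m{\left(p \right)} = \frac{\left(p + \frac{1 + p}{4 + p}\right) 2 p}{p} = \frac{2 p \left(p + \frac{1 + p}{4 + p}\right)}{p} = 2 p + \frac{2 \left(1 + p\right)}{4 + p}$)
$- \frac{91603}{\left(m{\left(d{\left(-2 \right)} \right)} + 114\right) 87} = - \frac{91603}{\left(\frac{2 \left(1 + \left(\left(-3\right) \left(-2\right)\right)^{2} + 5 \left(\left(-3\right) \left(-2\right)\right)\right)}{4 - -6} + 114\right) 87} = - \frac{91603}{\left(\frac{2 \left(1 + 6^{2} + 5 \cdot 6\right)}{4 + 6} + 114\right) 87} = - \frac{91603}{\left(\frac{2 \left(1 + 36 + 30\right)}{10} + 114\right) 87} = - \frac{91603}{\left(2 \cdot \frac{1}{10} \cdot 67 + 114\right) 87} = - \frac{91603}{\left(\frac{67}{5} + 114\right) 87} = - \frac{91603}{\frac{637}{5} \cdot 87} = - \frac{91603}{\frac{55419}{5}} = \left(-91603\right) \frac{5}{55419} = - \frac{458015}{55419}$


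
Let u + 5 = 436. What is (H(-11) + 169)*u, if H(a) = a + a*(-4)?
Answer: 87062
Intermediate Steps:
u = 431 (u = -5 + 436 = 431)
H(a) = -3*a (H(a) = a - 4*a = -3*a)
(H(-11) + 169)*u = (-3*(-11) + 169)*431 = (33 + 169)*431 = 202*431 = 87062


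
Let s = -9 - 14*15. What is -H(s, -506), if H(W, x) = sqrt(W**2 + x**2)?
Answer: -sqrt(303997) ≈ -551.36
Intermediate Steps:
s = -219 (s = -9 - 210 = -219)
-H(s, -506) = -sqrt((-219)**2 + (-506)**2) = -sqrt(47961 + 256036) = -sqrt(303997)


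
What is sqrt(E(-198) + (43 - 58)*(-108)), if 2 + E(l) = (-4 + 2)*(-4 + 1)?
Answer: 2*sqrt(406) ≈ 40.299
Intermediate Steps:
E(l) = 4 (E(l) = -2 + (-4 + 2)*(-4 + 1) = -2 - 2*(-3) = -2 + 6 = 4)
sqrt(E(-198) + (43 - 58)*(-108)) = sqrt(4 + (43 - 58)*(-108)) = sqrt(4 - 15*(-108)) = sqrt(4 + 1620) = sqrt(1624) = 2*sqrt(406)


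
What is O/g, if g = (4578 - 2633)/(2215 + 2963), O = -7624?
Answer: -39477072/1945 ≈ -20297.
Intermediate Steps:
g = 1945/5178 ≈ 0.37563
O/g = -7624/1945/5178 = -7624*5178/1945 = -39477072/1945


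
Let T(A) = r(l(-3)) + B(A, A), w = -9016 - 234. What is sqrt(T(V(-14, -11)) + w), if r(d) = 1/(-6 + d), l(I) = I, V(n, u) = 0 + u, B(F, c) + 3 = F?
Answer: I*sqrt(83377)/3 ≈ 96.25*I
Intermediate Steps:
B(F, c) = -3 + F
V(n, u) = u
w = -9250
T(A) = -28/9 + A (T(A) = 1/(-6 - 3) + (-3 + A) = 1/(-9) + (-3 + A) = -1/9 + (-3 + A) = -28/9 + A)
sqrt(T(V(-14, -11)) + w) = sqrt((-28/9 - 11) - 9250) = sqrt(-127/9 - 9250) = sqrt(-83377/9) = I*sqrt(83377)/3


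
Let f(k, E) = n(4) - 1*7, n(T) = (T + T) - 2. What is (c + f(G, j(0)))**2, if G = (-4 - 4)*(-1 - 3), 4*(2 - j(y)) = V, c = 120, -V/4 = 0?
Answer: 14161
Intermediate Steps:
V = 0 (V = -4*0 = 0)
j(y) = 2 (j(y) = 2 - 1/4*0 = 2 + 0 = 2)
G = 32 (G = -8*(-4) = 32)
n(T) = -2 + 2*T (n(T) = 2*T - 2 = -2 + 2*T)
f(k, E) = -1 (f(k, E) = (-2 + 2*4) - 1*7 = (-2 + 8) - 7 = 6 - 7 = -1)
(c + f(G, j(0)))**2 = (120 - 1)**2 = 119**2 = 14161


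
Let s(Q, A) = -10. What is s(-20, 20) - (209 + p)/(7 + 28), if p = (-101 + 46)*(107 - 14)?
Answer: 4556/35 ≈ 130.17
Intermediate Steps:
p = -5115 (p = -55*93 = -5115)
s(-20, 20) - (209 + p)/(7 + 28) = -10 - (209 - 5115)/(7 + 28) = -10 - (-4906)/35 = -10 - 1*(-4906/35) = -10 + 4906/35 = 4556/35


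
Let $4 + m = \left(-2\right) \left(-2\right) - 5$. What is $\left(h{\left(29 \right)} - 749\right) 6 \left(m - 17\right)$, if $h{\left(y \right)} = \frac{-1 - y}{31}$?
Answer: $\frac{3068868}{31} \approx 98996.0$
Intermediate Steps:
$h{\left(y \right)} = - \frac{1}{31} - \frac{y}{31}$ ($h{\left(y \right)} = \left(-1 - y\right) \frac{1}{31} = - \frac{1}{31} - \frac{y}{31}$)
$m = -5$ ($m = -4 - 1 = -5$)
$\left(h{\left(29 \right)} - 749\right) 6 \left(m - 17\right) = \left(\left(- \frac{1}{31} - \frac{29}{31}\right) - 749\right) 6 \left(-5 - 17\right) = \left(- \frac{30}{31} - 749\right) 6 \left(-22\right) = \left(- \frac{23249}{31}\right) \left(-132\right) = \frac{3068868}{31}$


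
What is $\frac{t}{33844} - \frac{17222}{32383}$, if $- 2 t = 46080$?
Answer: $- \frac{332241422}{273992563} \approx -1.2126$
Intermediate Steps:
$t = -23040$ ($t = \left(- \frac{1}{2}\right) 46080 = -23040$)
$\frac{t}{33844} - \frac{17222}{32383} = - \frac{23040}{33844} - \frac{17222}{32383} = \left(-23040\right) \frac{1}{33844} - \frac{17222}{32383} = - \frac{5760}{8461} - \frac{17222}{32383} = - \frac{332241422}{273992563}$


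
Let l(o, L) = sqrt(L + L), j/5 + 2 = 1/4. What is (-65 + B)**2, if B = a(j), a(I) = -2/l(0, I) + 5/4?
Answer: 2275747/560 - 51*I*sqrt(70)/7 ≈ 4063.8 - 60.957*I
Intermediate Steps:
j = -35/4 (j = -10 + 5/4 = -35/4 ≈ -8.7500)
l(o, L) = sqrt(2)*sqrt(L) (l(o, L) = sqrt(2*L) = sqrt(2)*sqrt(L))
a(I) = 5/4 - sqrt(2)/sqrt(I) (a(I) = -2*sqrt(2)/(2*sqrt(I)) + 5/4 = -sqrt(2)/sqrt(I) + 5*(1/4) = -sqrt(2)/sqrt(I) + 5/4 = 5/4 - sqrt(2)/sqrt(I))
B = 5/4 + 2*I*sqrt(70)/35 (B = 5/4 - sqrt(2)/sqrt(-35/4) = 5/4 - sqrt(2)*(-2*I*sqrt(35)/35) = 5/4 + 2*I*sqrt(70)/35 ≈ 1.25 + 0.47809*I)
(-65 + B)**2 = (-65 + (5/4 + 2*I*sqrt(70)/35))**2 = (-255/4 + 2*I*sqrt(70)/35)**2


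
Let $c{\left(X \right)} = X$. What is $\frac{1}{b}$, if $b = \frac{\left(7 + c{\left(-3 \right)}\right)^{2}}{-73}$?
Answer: $- \frac{73}{16} \approx -4.5625$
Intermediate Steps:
$b = - \frac{16}{73}$ ($b = \frac{\left(7 - 3\right)^{2}}{-73} = - \frac{4^{2}}{73} = \left(- \frac{1}{73}\right) 16 = - \frac{16}{73} \approx -0.21918$)
$\frac{1}{b} = \frac{1}{- \frac{16}{73}} = - \frac{73}{16}$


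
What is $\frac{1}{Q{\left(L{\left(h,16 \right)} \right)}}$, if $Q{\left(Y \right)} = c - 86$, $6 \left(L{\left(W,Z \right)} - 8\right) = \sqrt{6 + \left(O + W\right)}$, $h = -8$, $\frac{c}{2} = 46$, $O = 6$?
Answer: $\frac{1}{6} \approx 0.16667$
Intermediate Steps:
$c = 92$ ($c = 2 \cdot 46 = 92$)
$L{\left(W,Z \right)} = 8 + \frac{\sqrt{12 + W}}{6}$ ($L{\left(W,Z \right)} = 8 + \frac{\sqrt{6 + \left(6 + W\right)}}{6} = 8 + \frac{\sqrt{12 + W}}{6}$)
$Q{\left(Y \right)} = 6$ ($Q{\left(Y \right)} = 92 - 86 = 6$)
$\frac{1}{Q{\left(L{\left(h,16 \right)} \right)}} = \frac{1}{6}$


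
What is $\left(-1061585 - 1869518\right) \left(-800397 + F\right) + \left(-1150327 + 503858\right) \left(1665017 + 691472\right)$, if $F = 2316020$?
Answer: $-5965844209510$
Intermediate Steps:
$\left(-1061585 - 1869518\right) \left(-800397 + F\right) + \left(-1150327 + 503858\right) \left(1665017 + 691472\right) = \left(-1061585 - 1869518\right) \left(-800397 + 2316020\right) + \left(-1150327 + 503858\right) \left(1665017 + 691472\right) = \left(-2931103\right) 1515623 - 1523397087341 = -4442447122169 - 1523397087341 = -5965844209510$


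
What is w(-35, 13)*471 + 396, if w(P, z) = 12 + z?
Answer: 12171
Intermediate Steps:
w(-35, 13)*471 + 396 = (12 + 13)*471 + 396 = 25*471 + 396 = 11775 + 396 = 12171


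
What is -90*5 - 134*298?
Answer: -40382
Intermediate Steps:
-90*5 - 134*298 = -450 - 39932 = -40382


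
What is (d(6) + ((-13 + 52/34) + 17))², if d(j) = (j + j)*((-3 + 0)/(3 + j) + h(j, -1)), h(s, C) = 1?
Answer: 52900/289 ≈ 183.04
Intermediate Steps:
d(j) = 2*j*(1 - 3/(3 + j)) (d(j) = (j + j)*((-3 + 0)/(3 + j) + 1) = (2*j)*(-3/(3 + j) + 1) = (2*j)*(1 - 3/(3 + j)) = 2*j*(1 - 3/(3 + j)))
(d(6) + ((-13 + 52/34) + 17))² = (2*6²/(3 + 6) + ((-13 + 52/34) + 17))² = (2*36/9 + ((-13 + 52*(1/34)) + 17))² = (2*36*(⅑) + ((-13 + 26/17) + 17))² = (8 + (-195/17 + 17))² = (8 + 94/17)² = (230/17)² = 52900/289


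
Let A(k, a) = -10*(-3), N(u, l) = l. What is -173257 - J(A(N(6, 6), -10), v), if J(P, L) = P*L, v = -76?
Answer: -170977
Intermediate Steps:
A(k, a) = 30
J(P, L) = L*P
-173257 - J(A(N(6, 6), -10), v) = -173257 - (-76)*30 = -173257 - 1*(-2280) = -173257 + 2280 = -170977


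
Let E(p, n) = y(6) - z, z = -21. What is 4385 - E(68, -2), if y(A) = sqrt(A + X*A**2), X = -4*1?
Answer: 4364 - I*sqrt(138) ≈ 4364.0 - 11.747*I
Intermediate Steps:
X = -4
y(A) = sqrt(A - 4*A**2)
E(p, n) = 21 + I*sqrt(138) (E(p, n) = sqrt(6*(1 - 4*6)) - 1*(-21) = sqrt(6*(1 - 24)) + 21 = sqrt(6*(-23)) + 21 = sqrt(-138) + 21 = I*sqrt(138) + 21 = 21 + I*sqrt(138))
4385 - E(68, -2) = 4385 - (21 + I*sqrt(138)) = 4385 + (-21 - I*sqrt(138)) = 4364 - I*sqrt(138)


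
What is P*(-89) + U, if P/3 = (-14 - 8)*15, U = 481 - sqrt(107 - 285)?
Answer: 88591 - I*sqrt(178) ≈ 88591.0 - 13.342*I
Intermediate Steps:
U = 481 - I*sqrt(178) (U = 481 - sqrt(-178) = 481 - I*sqrt(178) ≈ 481.0 - 13.342*I)
P = -990 (P = 3*((-14 - 8)*15) = 3*(-22*15) = 3*(-330) = -990)
P*(-89) + U = -990*(-89) + (481 - I*sqrt(178)) = 88110 + (481 - I*sqrt(178)) = 88591 - I*sqrt(178)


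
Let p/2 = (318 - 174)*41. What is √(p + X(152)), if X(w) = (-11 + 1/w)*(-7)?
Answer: √68647494/76 ≈ 109.02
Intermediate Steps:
p = 11808 (p = 2*((318 - 174)*41) = 2*(144*41) = 2*5904 = 11808)
X(w) = 77 - 7/w
√(p + X(152)) = √(11808 + (77 - 7/152)) = √(11808 + 11697/152) = √(1806513/152) = √68647494/76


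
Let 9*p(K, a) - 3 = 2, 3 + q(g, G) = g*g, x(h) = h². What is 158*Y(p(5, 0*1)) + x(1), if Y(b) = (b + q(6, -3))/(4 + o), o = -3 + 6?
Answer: 47779/63 ≈ 758.40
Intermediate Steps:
q(g, G) = -3 + g² (q(g, G) = -3 + g*g = -3 + g²)
o = 3
p(K, a) = 5/9 (p(K, a) = ⅓ + (⅑)*2 = ⅓ + 2/9 = 5/9)
Y(b) = 33/7 + b/7 (Y(b) = (b + (-3 + 6²))/(4 + 3) = (b + (-3 + 36))/7 = (b + 33)*(⅐) = (33 + b)*(⅐) = 33/7 + b/7)
158*Y(p(5, 0*1)) + x(1) = 158*(33/7 + (⅐)*(5/9)) + 1² = 158*(33/7 + 5/63) + 1 = 158*(302/63) + 1 = 47716/63 + 1 = 47779/63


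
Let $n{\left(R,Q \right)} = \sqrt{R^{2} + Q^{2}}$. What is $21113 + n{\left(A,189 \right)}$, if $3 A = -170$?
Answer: $21113 + \frac{\sqrt{350389}}{3} \approx 21310.0$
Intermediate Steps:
$A = - \frac{170}{3}$ ($A = \frac{1}{3} \left(-170\right) = - \frac{170}{3} \approx -56.667$)
$n{\left(R,Q \right)} = \sqrt{Q^{2} + R^{2}}$
$21113 + n{\left(A,189 \right)} = 21113 + \sqrt{189^{2} + \left(- \frac{170}{3}\right)^{2}} = 21113 + \sqrt{35721 + \frac{28900}{9}} = 21113 + \sqrt{\frac{350389}{9}} = 21113 + \frac{\sqrt{350389}}{3}$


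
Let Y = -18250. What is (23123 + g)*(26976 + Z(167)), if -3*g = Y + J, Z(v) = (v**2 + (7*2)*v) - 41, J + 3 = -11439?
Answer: 1887508294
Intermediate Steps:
J = -11442 (J = -3 - 11439 = -11442)
Z(v) = -41 + v**2 + 14*v (Z(v) = (v**2 + 14*v) - 41 = -41 + v**2 + 14*v)
g = 29692/3 (g = -(-18250 - 11442)/3 = -1/3*(-29692) = 29692/3 ≈ 9897.3)
(23123 + g)*(26976 + Z(167)) = (23123 + 29692/3)*(26976 + (-41 + 167**2 + 14*167)) = 99061*(26976 + (-41 + 27889 + 2338))/3 = 99061*(26976 + 30186)/3 = (99061/3)*57162 = 1887508294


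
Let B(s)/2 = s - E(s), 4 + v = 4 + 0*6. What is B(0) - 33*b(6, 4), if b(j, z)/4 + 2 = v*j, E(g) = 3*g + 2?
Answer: 260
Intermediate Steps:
E(g) = 2 + 3*g
v = 0 (v = -4 + (4 + 0*6) = -4 + (4 + 0) = -4 + 4 = 0)
B(s) = -4 - 4*s (B(s) = 2*(s - (2 + 3*s)) = 2*(s + (-2 - 3*s)) = 2*(-2 - 2*s) = -4 - 4*s)
b(j, z) = -8 (b(j, z) = -8 + 4*(0*j) = -8 + 4*0 = -8 + 0 = -8)
B(0) - 33*b(6, 4) = (-4 - 4*0) - 33*(-8) = (-4 + 0) + 264 = -4 + 264 = 260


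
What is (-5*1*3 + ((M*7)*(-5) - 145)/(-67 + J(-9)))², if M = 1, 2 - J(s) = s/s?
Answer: 18225/121 ≈ 150.62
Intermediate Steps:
J(s) = 1 (J(s) = 2 - s/s = 2 - 1*1 = 2 - 1 = 1)
(-5*1*3 + ((M*7)*(-5) - 145)/(-67 + J(-9)))² = (-5*1*3 + ((1*7)*(-5) - 145)/(-67 + 1))² = (-5*3 + (7*(-5) - 145)/(-66))² = (-15 + (-35 - 145)*(-1/66))² = (-15 - 180*(-1/66))² = (-15 + 30/11)² = (-135/11)² = 18225/121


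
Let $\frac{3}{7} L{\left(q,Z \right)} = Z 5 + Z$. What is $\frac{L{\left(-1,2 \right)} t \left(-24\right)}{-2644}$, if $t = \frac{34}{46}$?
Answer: $\frac{2856}{15203} \approx 0.18786$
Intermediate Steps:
$t = \frac{17}{23}$ ($t = 34 \cdot \frac{1}{46} = \frac{17}{23} \approx 0.73913$)
$L{\left(q,Z \right)} = 14 Z$ ($L{\left(q,Z \right)} = \frac{7 \left(Z 5 + Z\right)}{3} = \frac{7 \left(5 Z + Z\right)}{3} = \frac{7 \cdot 6 Z}{3} = 14 Z$)
$\frac{L{\left(-1,2 \right)} t \left(-24\right)}{-2644} = \frac{14 \cdot 2 \cdot \frac{17}{23} \left(-24\right)}{-2644} = 28 \cdot \frac{17}{23} \left(-24\right) \left(- \frac{1}{2644}\right) = \frac{476}{23} \left(-24\right) \left(- \frac{1}{2644}\right) = \left(- \frac{11424}{23}\right) \left(- \frac{1}{2644}\right) = \frac{2856}{15203}$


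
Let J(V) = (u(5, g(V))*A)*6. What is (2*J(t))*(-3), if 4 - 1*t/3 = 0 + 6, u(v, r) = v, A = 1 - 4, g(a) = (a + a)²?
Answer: 540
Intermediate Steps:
g(a) = 4*a² (g(a) = (2*a)² = 4*a²)
A = -3
t = -6 (t = 12 - 3*(0 + 6) = 12 - 3*6 = 12 - 18 = -6)
J(V) = -90 (J(V) = (5*(-3))*6 = -15*6 = -90)
(2*J(t))*(-3) = (2*(-90))*(-3) = -180*(-3) = 540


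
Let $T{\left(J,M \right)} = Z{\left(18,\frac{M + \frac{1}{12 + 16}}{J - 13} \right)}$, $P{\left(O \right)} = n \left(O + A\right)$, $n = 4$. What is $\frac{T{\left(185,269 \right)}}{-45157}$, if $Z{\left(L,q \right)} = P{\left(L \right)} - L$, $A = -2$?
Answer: $- \frac{46}{45157} \approx -0.0010187$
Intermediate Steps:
$P{\left(O \right)} = -8 + 4 O$ ($P{\left(O \right)} = 4 \left(O - 2\right) = 4 \left(-2 + O\right) = -8 + 4 O$)
$Z{\left(L,q \right)} = -8 + 3 L$ ($Z{\left(L,q \right)} = \left(-8 + 4 L\right) - L = -8 + 3 L$)
$T{\left(J,M \right)} = 46$ ($T{\left(J,M \right)} = -8 + 3 \cdot 18 = -8 + 54 = 46$)
$\frac{T{\left(185,269 \right)}}{-45157} = \frac{46}{-45157} = 46 \left(- \frac{1}{45157}\right) = - \frac{46}{45157}$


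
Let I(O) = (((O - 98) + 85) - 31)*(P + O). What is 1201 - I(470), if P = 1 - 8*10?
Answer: -165365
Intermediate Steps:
P = -79 (P = 1 - 80 = -79)
I(O) = (-79 + O)*(-44 + O) (I(O) = (((O - 98) + 85) - 31)*(-79 + O) = (((-98 + O) + 85) - 31)*(-79 + O) = ((-13 + O) - 31)*(-79 + O) = (-44 + O)*(-79 + O) = (-79 + O)*(-44 + O))
1201 - I(470) = 1201 - (3476 + 470² - 123*470) = 1201 - (3476 + 220900 - 57810) = 1201 - 1*166566 = 1201 - 166566 = -165365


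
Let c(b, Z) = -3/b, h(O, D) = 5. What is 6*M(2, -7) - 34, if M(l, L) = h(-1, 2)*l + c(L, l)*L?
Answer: 8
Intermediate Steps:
M(l, L) = -3 + 5*l (M(l, L) = 5*l + (-3/L)*L = 5*l - 3 = -3 + 5*l)
6*M(2, -7) - 34 = 6*(-3 + 5*2) - 34 = 6*(-3 + 10) - 34 = 6*7 - 34 = 42 - 34 = 8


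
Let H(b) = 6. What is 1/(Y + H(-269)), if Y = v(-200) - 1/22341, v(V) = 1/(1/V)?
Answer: -22341/4334155 ≈ -0.0051546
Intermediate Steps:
v(V) = V
Y = -4468201/22341 (Y = -200 - 1/22341 = -4468201/22341 ≈ -200.00)
1/(Y + H(-269)) = 1/(-4468201/22341 + 6) = 1/(-4334155/22341) = -22341/4334155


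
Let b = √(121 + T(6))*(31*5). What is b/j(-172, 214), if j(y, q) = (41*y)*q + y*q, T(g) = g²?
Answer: -155*√157/1545936 ≈ -0.0012563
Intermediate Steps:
j(y, q) = 42*q*y (j(y, q) = 41*q*y + q*y = 42*q*y)
b = 155*√157 (b = √(121 + 6²)*(31*5) = √(121 + 36)*155 = √157*155 = 155*√157 ≈ 1942.1)
b/j(-172, 214) = (155*√157)/((42*214*(-172))) = (155*√157)/(-1545936) = (155*√157)*(-1/1545936) = -155*√157/1545936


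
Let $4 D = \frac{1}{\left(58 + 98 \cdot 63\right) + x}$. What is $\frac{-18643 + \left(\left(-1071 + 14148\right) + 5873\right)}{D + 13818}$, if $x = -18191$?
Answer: $\frac{14685652}{660997847} \approx 0.022217$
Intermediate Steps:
$D = - \frac{1}{47836}$ ($D = \frac{1}{4 \left(\left(58 + 98 \cdot 63\right) - 18191\right)} = \frac{1}{4 \left(\left(58 + 6174\right) - 18191\right)} = \frac{1}{4 \left(6232 - 18191\right)} = \frac{1}{4 \left(-11959\right)} = \frac{1}{4} \left(- \frac{1}{11959}\right) = - \frac{1}{47836} \approx -2.0905 \cdot 10^{-5}$)
$\frac{-18643 + \left(\left(-1071 + 14148\right) + 5873\right)}{D + 13818} = \frac{-18643 + \left(\left(-1071 + 14148\right) + 5873\right)}{- \frac{1}{47836} + 13818} = \frac{-18643 + \left(13077 + 5873\right)}{\frac{660997847}{47836}} = \left(-18643 + 18950\right) \frac{47836}{660997847} = 307 \cdot \frac{47836}{660997847} = \frac{14685652}{660997847}$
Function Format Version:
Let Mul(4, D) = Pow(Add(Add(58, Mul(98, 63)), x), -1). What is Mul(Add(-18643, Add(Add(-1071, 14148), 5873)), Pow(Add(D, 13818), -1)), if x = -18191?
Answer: Rational(14685652, 660997847) ≈ 0.022217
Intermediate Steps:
D = Rational(-1, 47836) (D = Mul(Rational(1, 4), Pow(Add(Add(58, Mul(98, 63)), -18191), -1)) = Mul(Rational(1, 4), Pow(Add(Add(58, 6174), -18191), -1)) = Mul(Rational(1, 4), Pow(Add(6232, -18191), -1)) = Mul(Rational(1, 4), Pow(-11959, -1)) = Mul(Rational(1, 4), Rational(-1, 11959)) = Rational(-1, 47836) ≈ -2.0905e-5)
Mul(Add(-18643, Add(Add(-1071, 14148), 5873)), Pow(Add(D, 13818), -1)) = Mul(Add(-18643, Add(Add(-1071, 14148), 5873)), Pow(Add(Rational(-1, 47836), 13818), -1)) = Mul(Add(-18643, Add(13077, 5873)), Pow(Rational(660997847, 47836), -1)) = Mul(Add(-18643, 18950), Rational(47836, 660997847)) = Mul(307, Rational(47836, 660997847)) = Rational(14685652, 660997847)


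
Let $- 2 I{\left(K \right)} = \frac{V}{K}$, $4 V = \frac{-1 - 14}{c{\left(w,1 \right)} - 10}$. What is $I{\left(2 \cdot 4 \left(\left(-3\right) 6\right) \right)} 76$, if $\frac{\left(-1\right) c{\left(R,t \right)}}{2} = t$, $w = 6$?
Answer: $\frac{95}{1152} \approx 0.082465$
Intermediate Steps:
$c{\left(R,t \right)} = - 2 t$
$V = \frac{5}{16}$ ($V = \frac{\left(-1 - 14\right) \frac{1}{\left(-2\right) 1 - 10}}{4} = \frac{\left(-15\right) \frac{1}{-2 - 10}}{4} = \frac{\left(-15\right) \frac{1}{-12}}{4} = \frac{\left(-15\right) \left(- \frac{1}{12}\right)}{4} = \frac{1}{4} \cdot \frac{5}{4} = \frac{5}{16} \approx 0.3125$)
$I{\left(K \right)} = - \frac{5}{32 K}$ ($I{\left(K \right)} = - \frac{\frac{5}{16} \frac{1}{K}}{2} = - \frac{5}{32 K}$)
$I{\left(2 \cdot 4 \left(\left(-3\right) 6\right) \right)} 76 = - \frac{5}{32 \cdot 2 \cdot 4 \left(\left(-3\right) 6\right)} 76 = - \frac{5}{32 \cdot 8 \left(-18\right)} 76 = - \frac{5}{32 \left(-144\right)} 76 = \left(- \frac{5}{32}\right) \left(- \frac{1}{144}\right) 76 = \frac{5}{4608} \cdot 76 = \frac{95}{1152}$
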